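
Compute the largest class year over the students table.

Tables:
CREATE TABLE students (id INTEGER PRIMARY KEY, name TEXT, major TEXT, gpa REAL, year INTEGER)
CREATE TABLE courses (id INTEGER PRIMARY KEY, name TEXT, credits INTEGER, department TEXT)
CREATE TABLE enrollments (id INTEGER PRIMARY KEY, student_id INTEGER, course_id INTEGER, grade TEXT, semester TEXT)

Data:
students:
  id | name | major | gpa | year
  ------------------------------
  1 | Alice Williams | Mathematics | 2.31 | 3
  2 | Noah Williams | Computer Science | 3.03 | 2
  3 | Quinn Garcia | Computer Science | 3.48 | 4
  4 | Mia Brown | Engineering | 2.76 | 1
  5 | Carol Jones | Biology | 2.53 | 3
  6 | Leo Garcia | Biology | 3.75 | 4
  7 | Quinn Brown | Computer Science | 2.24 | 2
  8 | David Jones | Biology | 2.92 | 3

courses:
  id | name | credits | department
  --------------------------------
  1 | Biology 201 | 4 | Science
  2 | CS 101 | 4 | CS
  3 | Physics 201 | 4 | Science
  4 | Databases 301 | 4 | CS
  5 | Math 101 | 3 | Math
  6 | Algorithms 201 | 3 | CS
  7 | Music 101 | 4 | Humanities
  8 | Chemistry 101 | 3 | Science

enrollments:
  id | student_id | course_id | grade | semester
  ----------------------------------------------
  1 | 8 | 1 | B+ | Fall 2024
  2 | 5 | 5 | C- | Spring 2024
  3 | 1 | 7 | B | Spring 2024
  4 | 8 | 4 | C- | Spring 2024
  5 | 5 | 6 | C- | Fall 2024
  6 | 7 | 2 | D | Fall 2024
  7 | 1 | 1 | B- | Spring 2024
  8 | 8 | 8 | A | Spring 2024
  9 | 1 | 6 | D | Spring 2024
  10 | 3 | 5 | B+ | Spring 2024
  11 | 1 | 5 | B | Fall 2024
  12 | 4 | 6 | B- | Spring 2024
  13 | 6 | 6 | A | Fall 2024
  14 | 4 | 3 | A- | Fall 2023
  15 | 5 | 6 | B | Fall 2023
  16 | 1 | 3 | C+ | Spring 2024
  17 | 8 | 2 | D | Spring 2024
SELECT MAX(year) FROM students

Execution result:
4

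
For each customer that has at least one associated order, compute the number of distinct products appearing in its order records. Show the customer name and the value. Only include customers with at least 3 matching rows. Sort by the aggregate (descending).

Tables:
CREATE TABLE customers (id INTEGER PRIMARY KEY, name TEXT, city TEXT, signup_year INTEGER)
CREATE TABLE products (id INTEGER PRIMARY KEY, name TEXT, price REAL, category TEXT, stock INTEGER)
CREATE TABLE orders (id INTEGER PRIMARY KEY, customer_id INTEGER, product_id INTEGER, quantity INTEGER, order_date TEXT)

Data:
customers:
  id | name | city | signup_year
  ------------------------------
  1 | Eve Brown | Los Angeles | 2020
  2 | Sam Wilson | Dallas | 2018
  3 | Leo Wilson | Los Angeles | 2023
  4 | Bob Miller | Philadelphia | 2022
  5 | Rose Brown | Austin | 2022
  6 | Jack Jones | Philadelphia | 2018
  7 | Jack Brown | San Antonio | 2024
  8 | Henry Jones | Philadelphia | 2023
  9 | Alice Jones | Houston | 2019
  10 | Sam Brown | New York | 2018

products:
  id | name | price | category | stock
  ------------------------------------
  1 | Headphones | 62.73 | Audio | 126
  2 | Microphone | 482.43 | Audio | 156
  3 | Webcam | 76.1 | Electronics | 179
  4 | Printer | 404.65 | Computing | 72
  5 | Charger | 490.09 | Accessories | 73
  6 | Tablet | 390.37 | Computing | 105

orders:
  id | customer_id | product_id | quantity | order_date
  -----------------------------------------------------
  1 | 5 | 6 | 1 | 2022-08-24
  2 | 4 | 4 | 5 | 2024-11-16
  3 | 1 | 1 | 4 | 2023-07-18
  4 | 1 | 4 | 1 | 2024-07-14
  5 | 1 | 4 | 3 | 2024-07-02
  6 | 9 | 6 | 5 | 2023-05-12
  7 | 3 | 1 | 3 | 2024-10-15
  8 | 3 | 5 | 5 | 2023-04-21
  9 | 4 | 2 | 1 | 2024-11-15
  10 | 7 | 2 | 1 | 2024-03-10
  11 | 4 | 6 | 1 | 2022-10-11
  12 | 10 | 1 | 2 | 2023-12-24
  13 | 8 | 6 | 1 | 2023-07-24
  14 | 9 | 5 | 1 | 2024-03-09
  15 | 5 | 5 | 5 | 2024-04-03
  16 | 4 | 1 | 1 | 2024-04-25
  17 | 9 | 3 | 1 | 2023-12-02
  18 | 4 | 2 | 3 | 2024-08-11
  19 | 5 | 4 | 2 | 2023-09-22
SELECT p.name, COUNT(DISTINCT c.product_id) AS distinct_product_count FROM orders c JOIN customers p ON c.customer_id = p.id GROUP BY p.id, p.name HAVING COUNT(*) >= 3 ORDER BY distinct_product_count DESC

Execution result:
name | distinct_product_count
Bob Miller | 4
Rose Brown | 3
Alice Jones | 3
Eve Brown | 2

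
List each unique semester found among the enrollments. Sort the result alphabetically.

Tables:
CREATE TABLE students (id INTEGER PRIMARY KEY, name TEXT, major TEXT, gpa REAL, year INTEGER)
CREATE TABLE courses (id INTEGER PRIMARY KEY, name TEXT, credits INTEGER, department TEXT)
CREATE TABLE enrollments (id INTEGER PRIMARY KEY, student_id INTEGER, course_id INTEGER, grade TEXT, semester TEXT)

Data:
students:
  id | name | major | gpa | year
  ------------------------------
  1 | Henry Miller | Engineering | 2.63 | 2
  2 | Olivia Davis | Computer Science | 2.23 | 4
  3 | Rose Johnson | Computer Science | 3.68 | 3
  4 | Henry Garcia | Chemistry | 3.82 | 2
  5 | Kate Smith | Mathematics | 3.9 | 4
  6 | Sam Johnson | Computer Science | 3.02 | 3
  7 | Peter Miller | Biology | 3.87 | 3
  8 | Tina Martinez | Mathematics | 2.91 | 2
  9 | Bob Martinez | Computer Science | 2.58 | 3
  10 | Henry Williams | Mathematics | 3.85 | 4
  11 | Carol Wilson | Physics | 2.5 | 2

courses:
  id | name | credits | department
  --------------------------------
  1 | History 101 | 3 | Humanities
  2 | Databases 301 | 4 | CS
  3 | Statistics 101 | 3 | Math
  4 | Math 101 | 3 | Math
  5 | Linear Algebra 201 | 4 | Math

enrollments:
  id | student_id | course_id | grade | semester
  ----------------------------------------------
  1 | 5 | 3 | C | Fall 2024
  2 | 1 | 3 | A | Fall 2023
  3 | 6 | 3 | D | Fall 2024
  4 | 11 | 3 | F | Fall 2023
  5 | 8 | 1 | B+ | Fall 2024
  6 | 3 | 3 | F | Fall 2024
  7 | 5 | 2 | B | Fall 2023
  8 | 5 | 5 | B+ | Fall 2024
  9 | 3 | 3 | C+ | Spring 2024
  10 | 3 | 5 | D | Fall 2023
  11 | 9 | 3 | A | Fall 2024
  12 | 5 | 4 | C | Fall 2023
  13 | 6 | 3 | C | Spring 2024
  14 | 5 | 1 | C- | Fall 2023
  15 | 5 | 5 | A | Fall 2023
SELECT DISTINCT semester FROM enrollments ORDER BY semester

Execution result:
semester
Fall 2023
Fall 2024
Spring 2024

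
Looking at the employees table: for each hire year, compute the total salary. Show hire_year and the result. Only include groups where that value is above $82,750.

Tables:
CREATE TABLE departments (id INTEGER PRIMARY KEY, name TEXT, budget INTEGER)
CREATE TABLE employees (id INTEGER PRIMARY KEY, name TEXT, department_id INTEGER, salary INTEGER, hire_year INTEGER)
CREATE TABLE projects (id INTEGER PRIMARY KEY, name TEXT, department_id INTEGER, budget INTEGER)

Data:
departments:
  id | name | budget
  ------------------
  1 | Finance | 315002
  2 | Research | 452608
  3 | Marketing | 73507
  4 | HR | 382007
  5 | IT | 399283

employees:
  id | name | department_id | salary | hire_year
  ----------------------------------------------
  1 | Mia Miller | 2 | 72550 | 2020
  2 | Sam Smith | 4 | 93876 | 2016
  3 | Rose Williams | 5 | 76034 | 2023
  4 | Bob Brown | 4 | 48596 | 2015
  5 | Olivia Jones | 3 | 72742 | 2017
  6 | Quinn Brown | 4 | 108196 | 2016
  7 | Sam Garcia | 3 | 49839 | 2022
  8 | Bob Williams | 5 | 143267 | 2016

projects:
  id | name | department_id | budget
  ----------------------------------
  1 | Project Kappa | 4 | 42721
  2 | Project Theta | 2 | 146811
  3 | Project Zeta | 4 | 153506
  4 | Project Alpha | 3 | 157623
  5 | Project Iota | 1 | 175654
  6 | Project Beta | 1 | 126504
SELECT hire_year, SUM(salary) AS sum_salary FROM employees GROUP BY hire_year HAVING SUM(salary) > 82750

Execution result:
hire_year | sum_salary
2016 | 345339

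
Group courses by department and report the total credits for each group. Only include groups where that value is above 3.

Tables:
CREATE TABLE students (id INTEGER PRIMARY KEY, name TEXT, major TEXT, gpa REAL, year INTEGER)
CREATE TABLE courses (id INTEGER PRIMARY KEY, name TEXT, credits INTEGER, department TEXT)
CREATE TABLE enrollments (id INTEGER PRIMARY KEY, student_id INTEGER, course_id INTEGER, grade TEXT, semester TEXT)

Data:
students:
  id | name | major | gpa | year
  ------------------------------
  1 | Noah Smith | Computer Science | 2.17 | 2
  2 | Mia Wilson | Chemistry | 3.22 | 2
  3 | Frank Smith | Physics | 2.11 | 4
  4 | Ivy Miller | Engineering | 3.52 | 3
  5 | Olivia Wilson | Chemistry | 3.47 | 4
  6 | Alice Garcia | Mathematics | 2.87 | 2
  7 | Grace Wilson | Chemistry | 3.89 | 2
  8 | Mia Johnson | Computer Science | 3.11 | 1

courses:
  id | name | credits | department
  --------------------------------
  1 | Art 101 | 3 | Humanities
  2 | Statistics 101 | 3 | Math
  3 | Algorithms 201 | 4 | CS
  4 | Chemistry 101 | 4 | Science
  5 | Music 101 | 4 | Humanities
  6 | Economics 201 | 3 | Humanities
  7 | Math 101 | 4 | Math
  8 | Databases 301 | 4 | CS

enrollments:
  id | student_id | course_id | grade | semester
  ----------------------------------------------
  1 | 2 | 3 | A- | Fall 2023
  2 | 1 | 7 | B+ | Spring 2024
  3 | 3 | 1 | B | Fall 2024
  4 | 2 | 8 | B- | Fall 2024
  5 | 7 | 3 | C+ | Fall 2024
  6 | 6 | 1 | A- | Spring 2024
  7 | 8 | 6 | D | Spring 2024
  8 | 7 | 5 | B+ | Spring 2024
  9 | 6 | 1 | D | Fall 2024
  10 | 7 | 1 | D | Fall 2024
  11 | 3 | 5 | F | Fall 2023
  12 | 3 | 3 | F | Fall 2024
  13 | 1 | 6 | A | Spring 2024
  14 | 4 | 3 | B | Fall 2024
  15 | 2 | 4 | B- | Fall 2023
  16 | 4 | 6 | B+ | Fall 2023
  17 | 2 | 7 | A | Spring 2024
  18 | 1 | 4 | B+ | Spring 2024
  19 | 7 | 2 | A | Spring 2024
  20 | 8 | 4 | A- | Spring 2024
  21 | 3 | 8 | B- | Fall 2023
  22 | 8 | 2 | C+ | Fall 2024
SELECT department, SUM(credits) AS sum_credits FROM courses GROUP BY department HAVING SUM(credits) > 3

Execution result:
department | sum_credits
CS | 8
Humanities | 10
Math | 7
Science | 4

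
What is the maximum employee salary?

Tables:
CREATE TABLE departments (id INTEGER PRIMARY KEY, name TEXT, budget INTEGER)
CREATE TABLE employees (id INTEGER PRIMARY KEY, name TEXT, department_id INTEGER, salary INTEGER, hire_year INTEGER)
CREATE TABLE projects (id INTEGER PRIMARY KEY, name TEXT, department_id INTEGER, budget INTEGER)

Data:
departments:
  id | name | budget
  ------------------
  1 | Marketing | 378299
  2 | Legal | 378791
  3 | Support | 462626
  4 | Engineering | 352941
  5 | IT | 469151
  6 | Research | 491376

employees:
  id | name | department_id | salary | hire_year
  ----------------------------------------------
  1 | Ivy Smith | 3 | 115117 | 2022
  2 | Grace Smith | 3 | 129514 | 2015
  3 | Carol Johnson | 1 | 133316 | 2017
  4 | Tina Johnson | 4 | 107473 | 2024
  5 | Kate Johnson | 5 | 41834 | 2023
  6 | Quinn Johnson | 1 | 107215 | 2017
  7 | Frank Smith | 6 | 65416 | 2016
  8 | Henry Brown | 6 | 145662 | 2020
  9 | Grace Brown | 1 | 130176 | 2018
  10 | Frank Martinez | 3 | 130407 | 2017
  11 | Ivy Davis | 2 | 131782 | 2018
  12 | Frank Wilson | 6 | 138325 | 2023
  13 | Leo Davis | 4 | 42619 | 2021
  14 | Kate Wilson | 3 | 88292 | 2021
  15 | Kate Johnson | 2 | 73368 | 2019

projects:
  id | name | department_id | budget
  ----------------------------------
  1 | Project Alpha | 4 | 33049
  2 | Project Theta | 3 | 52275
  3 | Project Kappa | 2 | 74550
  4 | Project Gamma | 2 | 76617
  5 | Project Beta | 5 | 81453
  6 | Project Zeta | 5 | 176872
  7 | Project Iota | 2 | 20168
SELECT MAX(salary) FROM employees

Execution result:
145662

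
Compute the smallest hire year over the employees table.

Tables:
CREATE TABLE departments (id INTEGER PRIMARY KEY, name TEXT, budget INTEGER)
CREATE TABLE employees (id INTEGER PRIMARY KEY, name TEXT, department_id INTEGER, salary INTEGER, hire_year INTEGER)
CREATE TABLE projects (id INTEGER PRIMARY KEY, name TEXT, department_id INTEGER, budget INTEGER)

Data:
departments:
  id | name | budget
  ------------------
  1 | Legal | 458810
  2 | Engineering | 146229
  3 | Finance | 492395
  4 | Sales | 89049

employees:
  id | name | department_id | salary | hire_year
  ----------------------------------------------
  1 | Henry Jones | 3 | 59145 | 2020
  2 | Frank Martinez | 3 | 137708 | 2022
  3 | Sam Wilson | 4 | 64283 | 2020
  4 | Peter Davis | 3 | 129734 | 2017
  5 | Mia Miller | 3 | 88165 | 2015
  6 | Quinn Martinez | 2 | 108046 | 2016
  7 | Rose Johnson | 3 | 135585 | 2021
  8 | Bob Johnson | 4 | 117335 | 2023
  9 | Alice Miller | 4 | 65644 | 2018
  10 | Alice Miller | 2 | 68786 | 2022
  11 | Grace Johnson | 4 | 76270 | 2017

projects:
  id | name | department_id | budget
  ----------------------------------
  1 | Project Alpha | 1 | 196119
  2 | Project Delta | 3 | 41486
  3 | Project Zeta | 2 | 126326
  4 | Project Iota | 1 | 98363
SELECT MIN(hire_year) FROM employees

Execution result:
2015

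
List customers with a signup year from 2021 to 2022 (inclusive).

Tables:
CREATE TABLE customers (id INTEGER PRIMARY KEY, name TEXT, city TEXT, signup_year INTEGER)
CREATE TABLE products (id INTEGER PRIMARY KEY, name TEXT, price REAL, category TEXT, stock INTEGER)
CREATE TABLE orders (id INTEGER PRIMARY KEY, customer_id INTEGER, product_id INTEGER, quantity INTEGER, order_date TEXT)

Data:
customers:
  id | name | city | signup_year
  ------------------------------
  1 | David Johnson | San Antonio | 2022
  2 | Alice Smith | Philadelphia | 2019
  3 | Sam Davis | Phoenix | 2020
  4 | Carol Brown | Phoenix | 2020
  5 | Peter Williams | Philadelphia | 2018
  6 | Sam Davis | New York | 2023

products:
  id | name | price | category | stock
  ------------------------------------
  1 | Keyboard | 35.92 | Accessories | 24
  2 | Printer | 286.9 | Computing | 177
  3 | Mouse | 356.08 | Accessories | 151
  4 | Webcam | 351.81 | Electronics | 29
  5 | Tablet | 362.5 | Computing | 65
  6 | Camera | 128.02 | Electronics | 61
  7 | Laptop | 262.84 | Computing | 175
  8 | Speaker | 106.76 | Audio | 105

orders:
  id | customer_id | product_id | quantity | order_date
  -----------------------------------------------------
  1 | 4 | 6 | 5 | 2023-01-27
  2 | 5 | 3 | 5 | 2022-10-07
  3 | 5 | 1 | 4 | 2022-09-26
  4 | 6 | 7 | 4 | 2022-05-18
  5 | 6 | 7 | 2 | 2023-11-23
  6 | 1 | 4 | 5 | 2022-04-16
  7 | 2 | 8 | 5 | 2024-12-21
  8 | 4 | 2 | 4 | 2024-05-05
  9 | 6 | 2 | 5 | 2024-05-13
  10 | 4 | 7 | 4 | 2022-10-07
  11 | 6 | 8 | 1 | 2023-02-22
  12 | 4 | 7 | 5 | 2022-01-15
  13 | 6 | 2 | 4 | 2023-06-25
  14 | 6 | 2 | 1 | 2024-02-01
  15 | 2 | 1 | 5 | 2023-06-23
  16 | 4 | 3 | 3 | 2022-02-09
SELECT name, signup_year FROM customers WHERE signup_year BETWEEN 2021 AND 2022

Execution result:
name | signup_year
David Johnson | 2022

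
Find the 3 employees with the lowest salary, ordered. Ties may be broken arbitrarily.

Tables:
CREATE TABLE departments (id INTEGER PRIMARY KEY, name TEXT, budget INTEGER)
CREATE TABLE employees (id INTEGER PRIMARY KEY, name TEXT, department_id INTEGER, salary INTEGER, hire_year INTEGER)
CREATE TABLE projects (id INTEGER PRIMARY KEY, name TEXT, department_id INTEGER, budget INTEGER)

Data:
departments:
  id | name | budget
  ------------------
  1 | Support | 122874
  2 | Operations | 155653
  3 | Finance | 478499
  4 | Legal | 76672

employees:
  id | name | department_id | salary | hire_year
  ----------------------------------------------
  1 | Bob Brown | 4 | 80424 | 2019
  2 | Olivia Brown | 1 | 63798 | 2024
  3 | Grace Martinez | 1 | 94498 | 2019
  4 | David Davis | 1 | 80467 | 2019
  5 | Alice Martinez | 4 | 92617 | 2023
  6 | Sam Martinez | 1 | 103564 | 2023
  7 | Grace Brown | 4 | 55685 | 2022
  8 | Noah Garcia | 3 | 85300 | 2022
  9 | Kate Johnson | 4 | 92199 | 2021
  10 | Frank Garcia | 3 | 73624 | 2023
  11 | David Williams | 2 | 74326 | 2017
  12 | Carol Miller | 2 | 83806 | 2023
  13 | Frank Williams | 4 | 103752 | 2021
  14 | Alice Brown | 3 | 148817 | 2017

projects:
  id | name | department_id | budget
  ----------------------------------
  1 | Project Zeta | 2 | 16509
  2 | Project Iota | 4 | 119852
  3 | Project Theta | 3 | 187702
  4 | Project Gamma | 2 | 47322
SELECT name, salary FROM employees ORDER BY salary ASC LIMIT 3

Execution result:
name | salary
Grace Brown | 55685
Olivia Brown | 63798
Frank Garcia | 73624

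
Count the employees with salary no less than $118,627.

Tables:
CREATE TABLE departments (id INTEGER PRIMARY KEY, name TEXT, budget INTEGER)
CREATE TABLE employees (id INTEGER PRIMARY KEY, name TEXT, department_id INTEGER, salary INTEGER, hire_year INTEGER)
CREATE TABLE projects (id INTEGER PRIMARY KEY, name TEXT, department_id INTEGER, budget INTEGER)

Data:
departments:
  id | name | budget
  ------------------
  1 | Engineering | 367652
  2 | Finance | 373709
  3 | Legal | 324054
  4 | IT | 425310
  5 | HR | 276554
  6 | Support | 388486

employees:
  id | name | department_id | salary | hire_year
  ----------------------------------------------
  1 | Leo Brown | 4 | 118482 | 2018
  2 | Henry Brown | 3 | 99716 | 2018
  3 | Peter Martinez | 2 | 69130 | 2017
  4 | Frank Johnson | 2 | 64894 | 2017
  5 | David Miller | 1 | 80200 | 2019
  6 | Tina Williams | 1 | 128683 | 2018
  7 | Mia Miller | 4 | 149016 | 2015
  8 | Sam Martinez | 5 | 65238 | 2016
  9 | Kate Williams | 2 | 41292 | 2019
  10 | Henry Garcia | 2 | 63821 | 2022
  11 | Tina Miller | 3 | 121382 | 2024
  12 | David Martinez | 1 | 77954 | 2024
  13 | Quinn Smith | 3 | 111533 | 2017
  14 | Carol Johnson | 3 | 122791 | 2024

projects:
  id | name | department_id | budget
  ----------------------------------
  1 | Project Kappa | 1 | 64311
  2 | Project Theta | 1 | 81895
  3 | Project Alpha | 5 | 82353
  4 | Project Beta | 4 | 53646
SELECT COUNT(*) FROM employees WHERE salary >= 118627

Execution result:
4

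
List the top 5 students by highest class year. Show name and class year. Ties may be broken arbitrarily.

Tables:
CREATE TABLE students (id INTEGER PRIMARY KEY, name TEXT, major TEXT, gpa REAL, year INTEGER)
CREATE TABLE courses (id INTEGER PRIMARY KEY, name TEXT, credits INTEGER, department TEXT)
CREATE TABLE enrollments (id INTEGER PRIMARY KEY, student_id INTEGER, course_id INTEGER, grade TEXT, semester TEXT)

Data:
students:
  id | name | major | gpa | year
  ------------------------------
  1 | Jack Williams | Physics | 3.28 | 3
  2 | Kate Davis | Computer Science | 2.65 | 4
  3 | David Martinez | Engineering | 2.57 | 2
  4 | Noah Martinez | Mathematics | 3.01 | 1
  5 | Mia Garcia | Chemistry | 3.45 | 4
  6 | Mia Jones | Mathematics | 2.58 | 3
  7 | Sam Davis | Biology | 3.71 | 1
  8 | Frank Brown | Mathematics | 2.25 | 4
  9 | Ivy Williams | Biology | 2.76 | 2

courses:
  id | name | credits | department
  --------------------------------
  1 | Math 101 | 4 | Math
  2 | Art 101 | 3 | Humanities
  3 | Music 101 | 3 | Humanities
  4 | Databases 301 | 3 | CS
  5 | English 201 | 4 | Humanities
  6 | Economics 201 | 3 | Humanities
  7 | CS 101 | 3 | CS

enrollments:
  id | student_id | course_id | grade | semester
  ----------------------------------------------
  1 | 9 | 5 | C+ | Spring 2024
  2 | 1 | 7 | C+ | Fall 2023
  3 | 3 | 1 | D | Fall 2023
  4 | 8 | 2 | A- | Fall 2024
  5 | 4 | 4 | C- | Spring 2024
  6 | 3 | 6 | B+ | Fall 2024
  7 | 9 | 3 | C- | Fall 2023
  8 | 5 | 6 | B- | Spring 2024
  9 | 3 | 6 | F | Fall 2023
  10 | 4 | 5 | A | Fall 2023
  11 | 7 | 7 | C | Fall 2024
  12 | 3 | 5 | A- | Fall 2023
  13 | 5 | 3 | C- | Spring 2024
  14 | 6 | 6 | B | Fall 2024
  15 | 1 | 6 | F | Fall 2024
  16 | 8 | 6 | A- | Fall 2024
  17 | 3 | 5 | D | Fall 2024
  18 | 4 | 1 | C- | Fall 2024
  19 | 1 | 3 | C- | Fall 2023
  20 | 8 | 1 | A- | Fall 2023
SELECT name, year FROM students ORDER BY year DESC LIMIT 5

Execution result:
name | year
Kate Davis | 4
Mia Garcia | 4
Frank Brown | 4
Jack Williams | 3
Mia Jones | 3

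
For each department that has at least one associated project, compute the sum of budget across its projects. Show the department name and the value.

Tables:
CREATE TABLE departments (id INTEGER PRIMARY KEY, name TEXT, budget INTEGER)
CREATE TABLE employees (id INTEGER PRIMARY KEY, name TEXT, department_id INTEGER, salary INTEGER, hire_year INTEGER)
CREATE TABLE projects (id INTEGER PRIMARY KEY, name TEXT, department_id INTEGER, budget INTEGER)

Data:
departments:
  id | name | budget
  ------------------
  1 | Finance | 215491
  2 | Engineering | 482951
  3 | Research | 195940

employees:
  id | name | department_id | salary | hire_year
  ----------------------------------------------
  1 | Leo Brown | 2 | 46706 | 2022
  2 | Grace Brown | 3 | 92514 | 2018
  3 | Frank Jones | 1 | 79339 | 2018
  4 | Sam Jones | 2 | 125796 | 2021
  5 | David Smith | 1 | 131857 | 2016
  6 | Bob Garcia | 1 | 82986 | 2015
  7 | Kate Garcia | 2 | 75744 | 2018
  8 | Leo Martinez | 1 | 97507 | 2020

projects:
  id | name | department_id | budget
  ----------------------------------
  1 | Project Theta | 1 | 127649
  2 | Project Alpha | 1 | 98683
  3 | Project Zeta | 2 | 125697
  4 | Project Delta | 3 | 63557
SELECT p.name, SUM(c.budget) AS sum_budget FROM projects c JOIN departments p ON c.department_id = p.id GROUP BY p.id, p.name

Execution result:
name | sum_budget
Finance | 226332
Engineering | 125697
Research | 63557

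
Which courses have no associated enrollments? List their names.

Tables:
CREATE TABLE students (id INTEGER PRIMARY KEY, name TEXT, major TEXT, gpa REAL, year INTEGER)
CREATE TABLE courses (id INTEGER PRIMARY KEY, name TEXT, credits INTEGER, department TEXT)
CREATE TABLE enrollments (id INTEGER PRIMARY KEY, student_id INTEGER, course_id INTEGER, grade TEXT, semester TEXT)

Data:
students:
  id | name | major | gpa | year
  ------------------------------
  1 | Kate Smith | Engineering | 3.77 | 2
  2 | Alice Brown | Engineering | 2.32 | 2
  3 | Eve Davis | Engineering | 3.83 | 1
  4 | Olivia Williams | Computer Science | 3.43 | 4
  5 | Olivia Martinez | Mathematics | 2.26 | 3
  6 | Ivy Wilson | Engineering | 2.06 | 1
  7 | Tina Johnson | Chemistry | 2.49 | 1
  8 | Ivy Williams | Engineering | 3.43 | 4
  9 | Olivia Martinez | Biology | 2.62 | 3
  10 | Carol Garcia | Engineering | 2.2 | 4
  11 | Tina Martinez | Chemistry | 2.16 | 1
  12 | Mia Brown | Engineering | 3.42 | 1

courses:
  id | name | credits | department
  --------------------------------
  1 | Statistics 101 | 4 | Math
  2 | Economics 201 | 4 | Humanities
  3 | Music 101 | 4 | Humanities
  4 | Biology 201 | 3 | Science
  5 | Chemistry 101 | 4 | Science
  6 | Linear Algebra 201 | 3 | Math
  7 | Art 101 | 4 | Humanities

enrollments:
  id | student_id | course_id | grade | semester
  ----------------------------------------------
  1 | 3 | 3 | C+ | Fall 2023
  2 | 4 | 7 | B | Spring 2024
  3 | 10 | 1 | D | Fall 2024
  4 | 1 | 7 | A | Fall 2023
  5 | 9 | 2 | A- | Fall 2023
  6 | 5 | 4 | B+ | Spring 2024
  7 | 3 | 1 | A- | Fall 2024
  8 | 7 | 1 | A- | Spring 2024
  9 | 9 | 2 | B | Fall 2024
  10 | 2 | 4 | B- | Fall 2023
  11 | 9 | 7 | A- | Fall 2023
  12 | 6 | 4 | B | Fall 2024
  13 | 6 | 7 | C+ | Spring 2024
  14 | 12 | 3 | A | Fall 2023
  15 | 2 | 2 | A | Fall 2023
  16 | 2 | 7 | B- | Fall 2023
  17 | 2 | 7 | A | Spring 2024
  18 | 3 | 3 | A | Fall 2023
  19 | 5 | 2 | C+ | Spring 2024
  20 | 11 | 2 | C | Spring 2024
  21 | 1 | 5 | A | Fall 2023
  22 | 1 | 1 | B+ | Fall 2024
SELECT p.name FROM courses p LEFT JOIN enrollments c ON c.course_id = p.id WHERE c.id IS NULL

Execution result:
Linear Algebra 201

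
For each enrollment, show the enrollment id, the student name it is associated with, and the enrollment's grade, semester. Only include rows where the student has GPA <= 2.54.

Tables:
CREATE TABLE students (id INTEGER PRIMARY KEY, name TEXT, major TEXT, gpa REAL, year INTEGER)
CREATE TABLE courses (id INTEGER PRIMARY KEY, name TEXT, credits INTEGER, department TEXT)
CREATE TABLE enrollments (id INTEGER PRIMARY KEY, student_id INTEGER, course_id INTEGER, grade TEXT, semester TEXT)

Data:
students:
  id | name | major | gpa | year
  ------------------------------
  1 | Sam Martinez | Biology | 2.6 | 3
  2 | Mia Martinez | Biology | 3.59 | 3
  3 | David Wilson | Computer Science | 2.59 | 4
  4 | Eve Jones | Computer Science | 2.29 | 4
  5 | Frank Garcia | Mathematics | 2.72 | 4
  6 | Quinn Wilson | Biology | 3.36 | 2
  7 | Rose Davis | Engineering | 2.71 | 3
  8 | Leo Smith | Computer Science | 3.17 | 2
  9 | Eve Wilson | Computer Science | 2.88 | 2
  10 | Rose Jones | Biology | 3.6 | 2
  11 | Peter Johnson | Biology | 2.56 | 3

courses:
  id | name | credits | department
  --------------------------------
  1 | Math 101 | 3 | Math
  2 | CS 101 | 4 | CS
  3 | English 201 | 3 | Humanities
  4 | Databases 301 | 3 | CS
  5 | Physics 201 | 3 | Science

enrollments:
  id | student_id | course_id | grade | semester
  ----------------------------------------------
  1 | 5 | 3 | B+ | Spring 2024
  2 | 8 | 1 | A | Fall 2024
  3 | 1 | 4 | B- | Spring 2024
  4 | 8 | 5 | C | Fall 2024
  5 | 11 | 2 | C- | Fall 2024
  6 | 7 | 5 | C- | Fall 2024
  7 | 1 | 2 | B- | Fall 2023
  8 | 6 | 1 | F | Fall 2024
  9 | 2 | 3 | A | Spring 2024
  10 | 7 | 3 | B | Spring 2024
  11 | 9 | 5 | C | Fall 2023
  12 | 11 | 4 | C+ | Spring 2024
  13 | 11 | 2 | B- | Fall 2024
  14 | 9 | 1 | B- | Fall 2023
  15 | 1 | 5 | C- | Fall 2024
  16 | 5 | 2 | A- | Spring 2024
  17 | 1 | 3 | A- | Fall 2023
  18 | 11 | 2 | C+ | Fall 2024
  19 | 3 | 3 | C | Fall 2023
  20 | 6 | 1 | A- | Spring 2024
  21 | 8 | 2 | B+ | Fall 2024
SELECT c.id, p.name AS student, c.grade, c.semester FROM enrollments c JOIN students p ON c.student_id = p.id WHERE p.gpa <= 2.54

Execution result:
(no rows)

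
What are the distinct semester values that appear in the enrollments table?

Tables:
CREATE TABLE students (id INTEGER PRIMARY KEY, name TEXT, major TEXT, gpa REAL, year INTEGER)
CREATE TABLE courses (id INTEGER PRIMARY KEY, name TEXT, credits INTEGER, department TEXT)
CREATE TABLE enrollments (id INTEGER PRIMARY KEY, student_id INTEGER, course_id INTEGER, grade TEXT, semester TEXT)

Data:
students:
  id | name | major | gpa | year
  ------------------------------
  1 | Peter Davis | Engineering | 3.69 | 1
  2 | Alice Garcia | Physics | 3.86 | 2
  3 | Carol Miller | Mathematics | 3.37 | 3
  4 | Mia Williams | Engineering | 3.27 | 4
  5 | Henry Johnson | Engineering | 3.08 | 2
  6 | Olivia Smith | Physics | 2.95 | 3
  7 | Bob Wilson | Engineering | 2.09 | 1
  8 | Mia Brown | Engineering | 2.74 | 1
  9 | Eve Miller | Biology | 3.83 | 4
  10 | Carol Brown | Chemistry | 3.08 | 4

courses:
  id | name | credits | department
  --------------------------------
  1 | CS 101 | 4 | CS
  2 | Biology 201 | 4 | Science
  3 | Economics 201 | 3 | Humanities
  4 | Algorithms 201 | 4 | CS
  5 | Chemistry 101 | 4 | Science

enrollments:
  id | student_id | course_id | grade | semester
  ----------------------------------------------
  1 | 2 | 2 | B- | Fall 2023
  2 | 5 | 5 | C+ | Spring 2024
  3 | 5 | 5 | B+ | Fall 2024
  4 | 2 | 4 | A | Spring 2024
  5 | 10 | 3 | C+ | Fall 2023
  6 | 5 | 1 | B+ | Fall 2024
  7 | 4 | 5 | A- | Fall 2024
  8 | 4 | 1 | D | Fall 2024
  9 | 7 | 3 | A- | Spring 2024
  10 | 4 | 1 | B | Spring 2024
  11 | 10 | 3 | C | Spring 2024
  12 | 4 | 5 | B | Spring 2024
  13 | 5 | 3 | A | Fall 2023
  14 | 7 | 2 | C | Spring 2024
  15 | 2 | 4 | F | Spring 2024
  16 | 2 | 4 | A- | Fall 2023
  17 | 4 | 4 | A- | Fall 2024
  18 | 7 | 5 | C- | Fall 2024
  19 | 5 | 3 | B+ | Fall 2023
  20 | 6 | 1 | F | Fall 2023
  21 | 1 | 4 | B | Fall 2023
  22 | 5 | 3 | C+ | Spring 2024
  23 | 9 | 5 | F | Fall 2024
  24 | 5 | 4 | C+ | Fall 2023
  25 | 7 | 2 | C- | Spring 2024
SELECT DISTINCT semester FROM enrollments

Execution result:
semester
Fall 2023
Spring 2024
Fall 2024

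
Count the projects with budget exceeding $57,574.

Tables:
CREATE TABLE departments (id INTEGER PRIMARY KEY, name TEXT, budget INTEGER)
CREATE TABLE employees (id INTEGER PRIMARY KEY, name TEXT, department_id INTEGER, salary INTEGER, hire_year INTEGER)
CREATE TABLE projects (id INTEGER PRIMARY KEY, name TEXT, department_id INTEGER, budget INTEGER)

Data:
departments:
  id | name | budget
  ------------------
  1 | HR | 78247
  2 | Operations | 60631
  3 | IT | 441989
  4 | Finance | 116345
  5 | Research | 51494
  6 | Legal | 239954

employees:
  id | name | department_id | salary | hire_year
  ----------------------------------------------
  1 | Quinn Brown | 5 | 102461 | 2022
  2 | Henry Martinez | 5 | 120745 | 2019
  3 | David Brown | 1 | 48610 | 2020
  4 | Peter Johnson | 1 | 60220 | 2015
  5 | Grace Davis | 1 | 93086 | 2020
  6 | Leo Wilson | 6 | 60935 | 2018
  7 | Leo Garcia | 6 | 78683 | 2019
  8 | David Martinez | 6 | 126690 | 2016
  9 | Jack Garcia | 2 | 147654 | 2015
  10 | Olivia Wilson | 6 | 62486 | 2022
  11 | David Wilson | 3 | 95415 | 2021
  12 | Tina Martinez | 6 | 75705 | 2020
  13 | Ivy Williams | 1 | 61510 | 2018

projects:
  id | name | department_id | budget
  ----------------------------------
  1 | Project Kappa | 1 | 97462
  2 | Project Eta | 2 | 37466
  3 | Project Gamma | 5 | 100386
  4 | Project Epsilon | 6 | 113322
SELECT COUNT(*) FROM projects WHERE budget > 57574

Execution result:
3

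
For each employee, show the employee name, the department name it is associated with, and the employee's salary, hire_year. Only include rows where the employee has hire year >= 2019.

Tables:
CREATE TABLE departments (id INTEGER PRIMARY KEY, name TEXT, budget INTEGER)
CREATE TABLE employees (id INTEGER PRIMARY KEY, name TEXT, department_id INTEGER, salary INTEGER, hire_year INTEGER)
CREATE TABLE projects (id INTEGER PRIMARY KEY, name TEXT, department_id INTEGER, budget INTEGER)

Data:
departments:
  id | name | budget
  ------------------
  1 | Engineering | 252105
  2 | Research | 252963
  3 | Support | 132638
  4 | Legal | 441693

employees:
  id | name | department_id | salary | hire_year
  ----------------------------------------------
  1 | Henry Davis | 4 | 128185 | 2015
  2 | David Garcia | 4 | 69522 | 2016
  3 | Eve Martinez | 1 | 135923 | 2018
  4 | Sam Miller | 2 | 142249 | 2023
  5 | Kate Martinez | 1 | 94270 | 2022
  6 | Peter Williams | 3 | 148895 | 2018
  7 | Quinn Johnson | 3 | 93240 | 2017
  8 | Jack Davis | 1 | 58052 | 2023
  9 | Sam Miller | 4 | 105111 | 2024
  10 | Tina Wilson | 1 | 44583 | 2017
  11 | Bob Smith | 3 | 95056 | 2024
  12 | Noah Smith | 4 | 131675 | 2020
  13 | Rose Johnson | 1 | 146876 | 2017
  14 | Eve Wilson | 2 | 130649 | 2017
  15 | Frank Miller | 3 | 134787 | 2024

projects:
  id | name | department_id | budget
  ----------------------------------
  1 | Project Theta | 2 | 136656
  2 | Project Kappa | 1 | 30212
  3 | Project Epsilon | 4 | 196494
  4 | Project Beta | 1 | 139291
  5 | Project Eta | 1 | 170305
SELECT c.name, p.name AS department, c.salary, c.hire_year FROM employees c JOIN departments p ON c.department_id = p.id WHERE c.hire_year >= 2019

Execution result:
name | department | salary | hire_year
Sam Miller | Research | 142249 | 2023
Kate Martinez | Engineering | 94270 | 2022
Jack Davis | Engineering | 58052 | 2023
Sam Miller | Legal | 105111 | 2024
Bob Smith | Support | 95056 | 2024
Noah Smith | Legal | 131675 | 2020
Frank Miller | Support | 134787 | 2024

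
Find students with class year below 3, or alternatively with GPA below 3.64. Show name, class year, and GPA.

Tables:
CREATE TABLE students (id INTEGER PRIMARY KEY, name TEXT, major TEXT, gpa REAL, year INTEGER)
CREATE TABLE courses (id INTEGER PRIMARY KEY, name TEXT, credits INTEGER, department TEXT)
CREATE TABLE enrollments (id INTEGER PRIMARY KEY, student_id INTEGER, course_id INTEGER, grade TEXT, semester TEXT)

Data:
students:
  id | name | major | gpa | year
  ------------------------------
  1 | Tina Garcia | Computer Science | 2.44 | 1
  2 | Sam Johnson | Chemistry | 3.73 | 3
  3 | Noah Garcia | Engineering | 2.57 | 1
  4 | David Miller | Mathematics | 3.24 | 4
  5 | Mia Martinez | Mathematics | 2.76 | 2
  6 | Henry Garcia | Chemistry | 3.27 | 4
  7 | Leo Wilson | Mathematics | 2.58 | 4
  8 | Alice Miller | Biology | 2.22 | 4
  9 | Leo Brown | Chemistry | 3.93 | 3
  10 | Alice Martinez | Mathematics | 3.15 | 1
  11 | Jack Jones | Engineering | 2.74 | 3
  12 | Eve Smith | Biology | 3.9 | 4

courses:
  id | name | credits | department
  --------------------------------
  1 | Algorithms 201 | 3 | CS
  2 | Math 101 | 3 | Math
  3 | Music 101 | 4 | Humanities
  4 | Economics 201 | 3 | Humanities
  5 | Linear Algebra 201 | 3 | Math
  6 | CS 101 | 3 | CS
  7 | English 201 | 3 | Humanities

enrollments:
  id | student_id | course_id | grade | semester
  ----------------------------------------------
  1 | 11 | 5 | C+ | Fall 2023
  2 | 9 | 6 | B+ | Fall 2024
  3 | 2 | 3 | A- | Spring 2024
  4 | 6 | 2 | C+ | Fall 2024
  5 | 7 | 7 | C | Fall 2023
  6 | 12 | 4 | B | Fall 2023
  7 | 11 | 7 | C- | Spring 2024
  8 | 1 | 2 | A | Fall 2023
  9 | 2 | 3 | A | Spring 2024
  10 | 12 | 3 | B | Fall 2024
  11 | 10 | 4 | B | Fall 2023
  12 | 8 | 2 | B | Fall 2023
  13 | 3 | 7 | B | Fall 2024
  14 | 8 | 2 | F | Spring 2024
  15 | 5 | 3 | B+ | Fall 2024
SELECT name, year, gpa FROM students WHERE year < 3 OR gpa < 3.64

Execution result:
name | year | gpa
Tina Garcia | 1 | 2.44
Noah Garcia | 1 | 2.57
David Miller | 4 | 3.24
Mia Martinez | 2 | 2.76
Henry Garcia | 4 | 3.27
Leo Wilson | 4 | 2.58
Alice Miller | 4 | 2.22
Alice Martinez | 1 | 3.15
Jack Jones | 3 | 2.74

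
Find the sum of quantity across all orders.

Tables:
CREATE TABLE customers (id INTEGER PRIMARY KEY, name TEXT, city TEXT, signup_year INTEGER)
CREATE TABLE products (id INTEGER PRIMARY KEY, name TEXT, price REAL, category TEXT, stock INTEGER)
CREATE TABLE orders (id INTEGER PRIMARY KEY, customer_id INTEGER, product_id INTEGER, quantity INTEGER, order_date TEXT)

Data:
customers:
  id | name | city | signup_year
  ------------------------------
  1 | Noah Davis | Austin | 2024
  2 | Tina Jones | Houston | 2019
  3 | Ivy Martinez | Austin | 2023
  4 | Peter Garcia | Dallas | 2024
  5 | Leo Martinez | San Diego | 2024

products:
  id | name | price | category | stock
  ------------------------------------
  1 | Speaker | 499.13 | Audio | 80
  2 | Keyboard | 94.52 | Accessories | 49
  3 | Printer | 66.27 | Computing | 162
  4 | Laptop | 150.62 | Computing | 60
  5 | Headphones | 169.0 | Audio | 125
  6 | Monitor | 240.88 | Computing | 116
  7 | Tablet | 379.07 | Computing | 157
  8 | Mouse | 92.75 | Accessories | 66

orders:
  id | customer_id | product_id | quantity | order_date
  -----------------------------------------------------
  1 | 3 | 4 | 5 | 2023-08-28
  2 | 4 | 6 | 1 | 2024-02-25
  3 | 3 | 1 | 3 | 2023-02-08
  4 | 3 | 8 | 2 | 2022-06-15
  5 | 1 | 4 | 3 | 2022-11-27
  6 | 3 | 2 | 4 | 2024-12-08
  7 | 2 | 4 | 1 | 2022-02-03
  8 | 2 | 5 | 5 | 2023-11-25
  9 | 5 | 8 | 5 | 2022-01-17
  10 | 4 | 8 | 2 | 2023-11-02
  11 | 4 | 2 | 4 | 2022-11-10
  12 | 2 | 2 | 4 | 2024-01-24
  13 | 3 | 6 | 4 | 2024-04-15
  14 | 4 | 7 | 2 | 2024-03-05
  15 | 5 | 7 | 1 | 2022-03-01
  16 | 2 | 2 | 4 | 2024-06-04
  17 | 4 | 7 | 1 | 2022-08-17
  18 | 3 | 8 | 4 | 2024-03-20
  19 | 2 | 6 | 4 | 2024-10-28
SELECT SUM(quantity) FROM orders

Execution result:
59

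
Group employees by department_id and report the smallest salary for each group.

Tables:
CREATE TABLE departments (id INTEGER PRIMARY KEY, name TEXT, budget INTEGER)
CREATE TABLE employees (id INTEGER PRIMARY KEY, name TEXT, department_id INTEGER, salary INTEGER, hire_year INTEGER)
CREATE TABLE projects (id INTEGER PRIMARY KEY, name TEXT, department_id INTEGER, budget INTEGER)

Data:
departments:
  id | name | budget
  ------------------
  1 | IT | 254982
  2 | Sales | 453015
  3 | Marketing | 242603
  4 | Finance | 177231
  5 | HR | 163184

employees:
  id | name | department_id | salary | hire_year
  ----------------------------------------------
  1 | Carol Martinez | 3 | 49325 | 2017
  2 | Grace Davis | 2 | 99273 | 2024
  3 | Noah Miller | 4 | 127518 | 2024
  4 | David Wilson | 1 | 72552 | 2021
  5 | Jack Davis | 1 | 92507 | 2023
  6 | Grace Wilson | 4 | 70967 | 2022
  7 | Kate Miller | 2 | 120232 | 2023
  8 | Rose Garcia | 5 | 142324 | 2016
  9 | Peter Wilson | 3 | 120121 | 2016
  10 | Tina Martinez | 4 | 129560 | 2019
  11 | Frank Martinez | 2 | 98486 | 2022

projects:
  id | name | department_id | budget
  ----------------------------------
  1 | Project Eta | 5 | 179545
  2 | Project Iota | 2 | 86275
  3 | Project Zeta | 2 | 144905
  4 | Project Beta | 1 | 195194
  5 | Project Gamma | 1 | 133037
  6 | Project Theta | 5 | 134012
SELECT department_id, MIN(salary) AS min_salary FROM employees GROUP BY department_id

Execution result:
department_id | min_salary
1 | 72552
2 | 98486
3 | 49325
4 | 70967
5 | 142324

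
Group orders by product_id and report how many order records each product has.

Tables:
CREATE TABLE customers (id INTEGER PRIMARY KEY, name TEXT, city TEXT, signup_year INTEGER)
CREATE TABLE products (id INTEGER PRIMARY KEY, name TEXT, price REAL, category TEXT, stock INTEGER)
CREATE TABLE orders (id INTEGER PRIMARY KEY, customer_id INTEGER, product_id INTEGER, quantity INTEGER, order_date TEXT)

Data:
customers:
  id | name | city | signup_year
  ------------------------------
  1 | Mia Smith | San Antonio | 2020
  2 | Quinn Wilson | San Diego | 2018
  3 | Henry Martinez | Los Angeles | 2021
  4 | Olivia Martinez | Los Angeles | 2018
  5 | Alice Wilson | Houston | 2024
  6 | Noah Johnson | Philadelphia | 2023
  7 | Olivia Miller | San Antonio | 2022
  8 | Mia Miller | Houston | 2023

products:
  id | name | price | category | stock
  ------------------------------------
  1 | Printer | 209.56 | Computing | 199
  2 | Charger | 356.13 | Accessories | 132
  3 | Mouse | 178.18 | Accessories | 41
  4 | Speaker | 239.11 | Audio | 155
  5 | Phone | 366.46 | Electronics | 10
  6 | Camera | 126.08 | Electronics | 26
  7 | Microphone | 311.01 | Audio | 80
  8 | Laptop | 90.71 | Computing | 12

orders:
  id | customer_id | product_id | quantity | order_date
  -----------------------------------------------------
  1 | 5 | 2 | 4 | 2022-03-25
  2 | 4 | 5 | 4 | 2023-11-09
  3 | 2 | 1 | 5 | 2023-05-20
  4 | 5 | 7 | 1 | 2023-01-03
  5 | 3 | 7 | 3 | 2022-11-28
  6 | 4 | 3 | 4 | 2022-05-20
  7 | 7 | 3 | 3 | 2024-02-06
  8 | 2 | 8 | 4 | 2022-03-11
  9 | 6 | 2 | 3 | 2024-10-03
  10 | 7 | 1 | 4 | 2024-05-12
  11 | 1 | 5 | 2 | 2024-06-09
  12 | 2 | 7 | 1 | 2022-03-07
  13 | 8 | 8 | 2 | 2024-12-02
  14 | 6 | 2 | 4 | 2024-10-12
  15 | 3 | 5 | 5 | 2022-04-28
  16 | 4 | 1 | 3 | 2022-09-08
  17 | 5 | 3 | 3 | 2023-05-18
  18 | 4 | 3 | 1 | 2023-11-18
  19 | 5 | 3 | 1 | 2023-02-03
SELECT product_id, COUNT(*) AS order_count FROM orders GROUP BY product_id

Execution result:
product_id | order_count
1 | 3
2 | 3
3 | 5
5 | 3
7 | 3
8 | 2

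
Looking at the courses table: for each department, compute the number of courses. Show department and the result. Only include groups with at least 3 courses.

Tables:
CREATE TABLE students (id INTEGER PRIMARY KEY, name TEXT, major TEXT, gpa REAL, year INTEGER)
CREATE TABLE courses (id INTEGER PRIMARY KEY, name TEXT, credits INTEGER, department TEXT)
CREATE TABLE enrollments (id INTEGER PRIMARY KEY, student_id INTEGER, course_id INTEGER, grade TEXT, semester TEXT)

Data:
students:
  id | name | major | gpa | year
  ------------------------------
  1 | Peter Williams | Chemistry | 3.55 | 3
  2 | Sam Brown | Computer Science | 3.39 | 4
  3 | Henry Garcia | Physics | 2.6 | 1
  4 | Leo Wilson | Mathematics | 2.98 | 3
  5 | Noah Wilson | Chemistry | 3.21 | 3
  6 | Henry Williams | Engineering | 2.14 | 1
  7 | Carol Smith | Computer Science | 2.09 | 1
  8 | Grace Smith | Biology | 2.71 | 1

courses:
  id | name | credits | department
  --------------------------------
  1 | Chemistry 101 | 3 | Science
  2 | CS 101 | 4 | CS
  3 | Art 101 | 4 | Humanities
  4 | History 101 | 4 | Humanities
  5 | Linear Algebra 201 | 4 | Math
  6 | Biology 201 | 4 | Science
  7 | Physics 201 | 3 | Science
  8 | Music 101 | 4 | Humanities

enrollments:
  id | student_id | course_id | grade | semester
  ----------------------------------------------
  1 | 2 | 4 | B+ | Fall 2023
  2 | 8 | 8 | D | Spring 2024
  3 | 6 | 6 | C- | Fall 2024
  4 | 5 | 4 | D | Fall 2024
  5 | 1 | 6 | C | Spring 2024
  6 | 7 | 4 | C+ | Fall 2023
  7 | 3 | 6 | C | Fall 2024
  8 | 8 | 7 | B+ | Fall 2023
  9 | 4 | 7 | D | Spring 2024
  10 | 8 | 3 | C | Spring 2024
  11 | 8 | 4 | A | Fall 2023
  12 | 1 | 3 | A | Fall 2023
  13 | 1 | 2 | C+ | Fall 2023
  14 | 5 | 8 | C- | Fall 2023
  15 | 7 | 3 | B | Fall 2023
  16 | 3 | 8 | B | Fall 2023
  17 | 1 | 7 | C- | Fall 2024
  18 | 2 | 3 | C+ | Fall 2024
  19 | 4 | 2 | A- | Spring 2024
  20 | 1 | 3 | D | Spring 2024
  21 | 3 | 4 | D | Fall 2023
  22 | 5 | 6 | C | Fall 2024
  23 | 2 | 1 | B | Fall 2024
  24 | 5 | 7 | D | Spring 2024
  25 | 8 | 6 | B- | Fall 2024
SELECT department, COUNT(*) AS n FROM courses GROUP BY department HAVING COUNT(*) >= 3

Execution result:
department | n
Humanities | 3
Science | 3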